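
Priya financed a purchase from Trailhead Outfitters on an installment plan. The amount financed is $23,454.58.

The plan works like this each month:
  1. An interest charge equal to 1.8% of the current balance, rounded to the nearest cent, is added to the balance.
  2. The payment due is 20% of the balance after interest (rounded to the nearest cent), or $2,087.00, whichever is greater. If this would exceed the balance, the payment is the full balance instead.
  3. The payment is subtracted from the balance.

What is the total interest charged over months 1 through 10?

$1,861.25

Month 1: $23,454.58 +$422.18 interest = $23,876.76; pay $4,775.35 → $19,101.41
Month 2: $19,101.41 +$343.83 interest = $19,445.24; pay $3,889.05 → $15,556.19
Month 3: $15,556.19 +$280.01 interest = $15,836.20; pay $3,167.24 → $12,668.96
Month 4: $12,668.96 +$228.04 interest = $12,897.00; pay $2,579.40 → $10,317.60
Month 5: $10,317.60 +$185.72 interest = $10,503.32; pay $2,100.66 → $8,402.66
Month 6: $8,402.66 +$151.25 interest = $8,553.91; pay $2,087.00 → $6,466.91
Month 7: $6,466.91 +$116.40 interest = $6,583.31; pay $2,087.00 → $4,496.31
Month 8: $4,496.31 +$80.93 interest = $4,577.24; pay $2,087.00 → $2,490.24
Month 9: $2,490.24 +$44.82 interest = $2,535.06; pay $2,087.00 → $448.06
Month 10: $448.06 +$8.07 interest = $456.13; pay $456.13 → $0.00
Total interest: $422.18 + $343.83 + $280.01 + $228.04 + $185.72 + $151.25 + $116.40 + $80.93 + $44.82 + $8.07 = $1,861.25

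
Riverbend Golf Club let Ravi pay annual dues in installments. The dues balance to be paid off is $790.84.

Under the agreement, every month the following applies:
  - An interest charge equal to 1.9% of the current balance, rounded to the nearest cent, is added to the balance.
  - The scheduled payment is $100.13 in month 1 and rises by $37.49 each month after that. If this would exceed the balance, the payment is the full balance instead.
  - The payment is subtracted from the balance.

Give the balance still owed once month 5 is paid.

$0.00

Month 1: $790.84 +$15.03 interest = $805.87; pay $100.13 → $705.74
Month 2: $705.74 +$13.41 interest = $719.15; pay $137.62 → $581.53
Month 3: $581.53 +$11.05 interest = $592.58; pay $175.11 → $417.47
Month 4: $417.47 +$7.93 interest = $425.40; pay $212.60 → $212.80
Month 5: $212.80 +$4.04 interest = $216.84; pay $216.84 → $0.00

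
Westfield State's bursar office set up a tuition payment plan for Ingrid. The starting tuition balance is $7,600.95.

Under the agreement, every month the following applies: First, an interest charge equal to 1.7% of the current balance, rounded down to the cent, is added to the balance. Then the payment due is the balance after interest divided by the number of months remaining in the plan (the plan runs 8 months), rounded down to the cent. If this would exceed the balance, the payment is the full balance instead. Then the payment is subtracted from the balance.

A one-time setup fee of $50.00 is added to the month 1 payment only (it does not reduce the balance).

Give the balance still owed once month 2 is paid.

# | Opening | Interest | Payment | Fee | End bal
1 | $7,600.95 | $129.21 | $966.27 | $50.00 | $6,763.89
2 | $6,763.89 | $114.98 | $982.69 | — | $5,896.18

$5,896.18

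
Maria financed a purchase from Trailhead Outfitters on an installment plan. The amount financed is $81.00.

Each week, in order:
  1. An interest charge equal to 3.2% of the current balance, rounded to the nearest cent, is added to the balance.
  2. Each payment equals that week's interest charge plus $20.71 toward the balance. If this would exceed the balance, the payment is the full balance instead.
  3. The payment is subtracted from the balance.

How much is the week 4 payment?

$19.47

Week 1: opening $81.00; interest $2.59 → $83.59; payment $23.30; balance $60.29
Week 2: opening $60.29; interest $1.93 → $62.22; payment $22.64; balance $39.58
Week 3: opening $39.58; interest $1.27 → $40.85; payment $21.98; balance $18.87
Week 4: opening $18.87; interest $0.60 → $19.47; payment $19.47; balance $0.00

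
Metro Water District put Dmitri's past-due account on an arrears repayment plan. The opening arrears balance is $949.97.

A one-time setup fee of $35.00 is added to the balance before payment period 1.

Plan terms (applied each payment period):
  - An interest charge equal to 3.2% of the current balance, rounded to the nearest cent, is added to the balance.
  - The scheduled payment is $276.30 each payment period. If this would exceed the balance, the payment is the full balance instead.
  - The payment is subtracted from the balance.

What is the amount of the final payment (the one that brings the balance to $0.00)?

Payment period 1: $984.97 +$31.52 interest = $1,016.49; pay $276.30 → $740.19
Payment period 2: $740.19 +$23.69 interest = $763.88; pay $276.30 → $487.58
Payment period 3: $487.58 +$15.60 interest = $503.18; pay $276.30 → $226.88
Payment period 4: $226.88 +$7.26 interest = $234.14; pay $234.14 → $0.00

$234.14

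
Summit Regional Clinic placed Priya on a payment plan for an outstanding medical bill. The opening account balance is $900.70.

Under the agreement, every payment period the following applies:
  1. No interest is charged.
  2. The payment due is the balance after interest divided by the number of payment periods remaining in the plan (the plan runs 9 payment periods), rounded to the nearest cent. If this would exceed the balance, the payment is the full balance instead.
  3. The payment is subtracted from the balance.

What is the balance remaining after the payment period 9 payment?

$0.00

Payment period 1: $900.70 − $100.08 → $800.62
Payment period 2: $800.62 − $100.08 → $700.54
Payment period 3: $700.54 − $100.08 → $600.46
Payment period 4: $600.46 − $100.08 → $500.38
Payment period 5: $500.38 − $100.08 → $400.30
Payment period 6: $400.30 − $100.08 → $300.22
Payment period 7: $300.22 − $100.07 → $200.15
Payment period 8: $200.15 − $100.08 → $100.07
Payment period 9: $100.07 − $100.07 → $0.00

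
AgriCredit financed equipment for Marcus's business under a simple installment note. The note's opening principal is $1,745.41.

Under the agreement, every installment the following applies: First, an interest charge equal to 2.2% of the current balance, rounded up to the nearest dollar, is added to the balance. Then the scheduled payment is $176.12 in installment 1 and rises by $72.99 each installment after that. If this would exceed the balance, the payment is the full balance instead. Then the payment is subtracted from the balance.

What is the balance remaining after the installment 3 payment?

Installment 1: opening $1,745.41; interest $39.00 → $1,784.41; payment $176.12; balance $1,608.29
Installment 2: opening $1,608.29; interest $36.00 → $1,644.29; payment $249.11; balance $1,395.18
Installment 3: opening $1,395.18; interest $31.00 → $1,426.18; payment $322.10; balance $1,104.08

$1,104.08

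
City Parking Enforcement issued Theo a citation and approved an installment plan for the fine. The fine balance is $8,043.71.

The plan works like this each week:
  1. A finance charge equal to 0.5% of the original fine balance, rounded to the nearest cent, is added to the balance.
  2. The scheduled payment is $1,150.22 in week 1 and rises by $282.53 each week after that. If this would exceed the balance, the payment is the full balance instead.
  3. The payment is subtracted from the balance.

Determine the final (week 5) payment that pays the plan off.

$1,948.75

Week 1: $8,043.71 +$40.22 interest = $8,083.93; pay $1,150.22 → $6,933.71
Week 2: $6,933.71 +$40.22 interest = $6,973.93; pay $1,432.75 → $5,541.18
Week 3: $5,541.18 +$40.22 interest = $5,581.40; pay $1,715.28 → $3,866.12
Week 4: $3,866.12 +$40.22 interest = $3,906.34; pay $1,997.81 → $1,908.53
Week 5: $1,908.53 +$40.22 interest = $1,948.75; pay $1,948.75 → $0.00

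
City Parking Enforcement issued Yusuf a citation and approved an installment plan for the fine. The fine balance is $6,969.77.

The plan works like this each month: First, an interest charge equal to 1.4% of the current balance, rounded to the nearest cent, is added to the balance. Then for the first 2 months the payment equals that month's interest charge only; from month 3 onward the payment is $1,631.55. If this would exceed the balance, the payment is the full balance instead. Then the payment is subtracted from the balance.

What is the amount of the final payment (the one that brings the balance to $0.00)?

$713.66

Month 1: $6,969.77 +$97.58 interest = $7,067.35; pay $97.58 → $6,969.77
Month 2: $6,969.77 +$97.58 interest = $7,067.35; pay $97.58 → $6,969.77
Month 3: $6,969.77 +$97.58 interest = $7,067.35; pay $1,631.55 → $5,435.80
Month 4: $5,435.80 +$76.10 interest = $5,511.90; pay $1,631.55 → $3,880.35
Month 5: $3,880.35 +$54.32 interest = $3,934.67; pay $1,631.55 → $2,303.12
Month 6: $2,303.12 +$32.24 interest = $2,335.36; pay $1,631.55 → $703.81
Month 7: $703.81 +$9.85 interest = $713.66; pay $713.66 → $0.00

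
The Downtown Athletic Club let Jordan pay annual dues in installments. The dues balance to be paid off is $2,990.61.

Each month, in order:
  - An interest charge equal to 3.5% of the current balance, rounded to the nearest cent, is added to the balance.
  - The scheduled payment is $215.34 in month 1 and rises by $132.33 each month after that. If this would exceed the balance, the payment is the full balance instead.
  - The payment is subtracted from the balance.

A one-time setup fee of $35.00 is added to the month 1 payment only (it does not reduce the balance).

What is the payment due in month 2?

$347.67

Month 1: $2,990.61 +$104.67 interest = $3,095.28; pay $215.34 (+ $35.00 fee) → $2,879.94
Month 2: $2,879.94 +$100.80 interest = $2,980.74; pay $347.67 → $2,633.07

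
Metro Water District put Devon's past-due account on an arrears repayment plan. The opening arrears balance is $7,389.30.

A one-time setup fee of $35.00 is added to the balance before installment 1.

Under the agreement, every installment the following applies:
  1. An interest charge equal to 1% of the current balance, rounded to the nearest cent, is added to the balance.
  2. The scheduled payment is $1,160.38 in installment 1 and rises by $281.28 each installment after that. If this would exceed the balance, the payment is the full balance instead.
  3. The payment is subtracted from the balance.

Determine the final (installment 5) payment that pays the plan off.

# | Opening | Interest | Payment | End bal
1 | $7,424.30 | $74.24 | $1,160.38 | $6,338.16
2 | $6,338.16 | $63.38 | $1,441.66 | $4,959.88
3 | $4,959.88 | $49.60 | $1,722.94 | $3,286.54
4 | $3,286.54 | $32.87 | $2,004.22 | $1,315.19
5 | $1,315.19 | $13.15 | $1,328.34 | $0.00

$1,328.34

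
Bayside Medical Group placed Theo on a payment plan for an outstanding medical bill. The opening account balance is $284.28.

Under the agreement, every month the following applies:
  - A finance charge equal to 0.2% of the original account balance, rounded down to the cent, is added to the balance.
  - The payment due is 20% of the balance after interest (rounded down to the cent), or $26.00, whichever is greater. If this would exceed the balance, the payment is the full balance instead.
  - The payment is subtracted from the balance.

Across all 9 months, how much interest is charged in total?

Month 1: opening $284.28; interest $0.56 → $284.84; payment $56.96; balance $227.88
Month 2: opening $227.88; interest $0.56 → $228.44; payment $45.68; balance $182.76
Month 3: opening $182.76; interest $0.56 → $183.32; payment $36.66; balance $146.66
Month 4: opening $146.66; interest $0.56 → $147.22; payment $29.44; balance $117.78
Month 5: opening $117.78; interest $0.56 → $118.34; payment $26.00; balance $92.34
Month 6: opening $92.34; interest $0.56 → $92.90; payment $26.00; balance $66.90
Month 7: opening $66.90; interest $0.56 → $67.46; payment $26.00; balance $41.46
Month 8: opening $41.46; interest $0.56 → $42.02; payment $26.00; balance $16.02
Month 9: opening $16.02; interest $0.56 → $16.58; payment $16.58; balance $0.00
Total interest: $0.56 + $0.56 + $0.56 + $0.56 + $0.56 + $0.56 + $0.56 + $0.56 + $0.56 = $5.04

$5.04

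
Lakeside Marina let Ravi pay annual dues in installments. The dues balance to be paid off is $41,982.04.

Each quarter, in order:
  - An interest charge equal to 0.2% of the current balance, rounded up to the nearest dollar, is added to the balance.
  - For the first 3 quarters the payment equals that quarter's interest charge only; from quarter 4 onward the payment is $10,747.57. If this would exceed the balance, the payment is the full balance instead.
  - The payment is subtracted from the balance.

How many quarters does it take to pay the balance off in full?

# | Opening | Interest | Payment | End bal
1 | $41,982.04 | $84.00 | $84.00 | $41,982.04
2 | $41,982.04 | $84.00 | $84.00 | $41,982.04
3 | $41,982.04 | $84.00 | $84.00 | $41,982.04
4 | $41,982.04 | $84.00 | $10,747.57 | $31,318.47
5 | $31,318.47 | $63.00 | $10,747.57 | $20,633.90
6 | $20,633.90 | $42.00 | $10,747.57 | $9,928.33
7 | $9,928.33 | $20.00 | $9,948.33 | $0.00
Balance reaches $0.00 in quarter 7.

7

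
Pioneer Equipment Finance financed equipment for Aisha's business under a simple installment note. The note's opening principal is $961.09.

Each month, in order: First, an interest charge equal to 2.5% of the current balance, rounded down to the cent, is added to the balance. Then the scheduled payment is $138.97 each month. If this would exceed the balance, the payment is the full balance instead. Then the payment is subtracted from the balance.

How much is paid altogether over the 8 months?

Month 1: $961.09 +$24.02 interest = $985.11; pay $138.97 → $846.14
Month 2: $846.14 +$21.15 interest = $867.29; pay $138.97 → $728.32
Month 3: $728.32 +$18.20 interest = $746.52; pay $138.97 → $607.55
Month 4: $607.55 +$15.18 interest = $622.73; pay $138.97 → $483.76
Month 5: $483.76 +$12.09 interest = $495.85; pay $138.97 → $356.88
Month 6: $356.88 +$8.92 interest = $365.80; pay $138.97 → $226.83
Month 7: $226.83 +$5.67 interest = $232.50; pay $138.97 → $93.53
Month 8: $93.53 +$2.33 interest = $95.86; pay $95.86 → $0.00
Total paid: $1,068.65

$1,068.65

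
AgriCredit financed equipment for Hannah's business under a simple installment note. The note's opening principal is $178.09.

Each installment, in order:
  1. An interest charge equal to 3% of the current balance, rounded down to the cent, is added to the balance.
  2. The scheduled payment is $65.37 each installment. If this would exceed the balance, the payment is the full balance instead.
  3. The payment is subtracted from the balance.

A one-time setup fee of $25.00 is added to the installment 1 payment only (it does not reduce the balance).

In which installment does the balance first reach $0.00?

# | Opening | Interest | Payment | Fee | End bal
1 | $178.09 | $5.34 | $65.37 | $25.00 | $118.06
2 | $118.06 | $3.54 | $65.37 | — | $56.23
3 | $56.23 | $1.68 | $57.91 | — | $0.00
Balance reaches $0.00 in installment 3.

3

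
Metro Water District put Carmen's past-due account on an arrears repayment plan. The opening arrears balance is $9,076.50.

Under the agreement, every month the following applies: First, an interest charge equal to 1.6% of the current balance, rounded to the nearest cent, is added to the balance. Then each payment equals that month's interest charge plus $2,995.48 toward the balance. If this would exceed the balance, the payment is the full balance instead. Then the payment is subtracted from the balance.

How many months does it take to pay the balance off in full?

Month 1: opening $9,076.50; interest $145.22 → $9,221.72; payment $3,140.70; balance $6,081.02
Month 2: opening $6,081.02; interest $97.30 → $6,178.32; payment $3,092.78; balance $3,085.54
Month 3: opening $3,085.54; interest $49.37 → $3,134.91; payment $3,044.85; balance $90.06
Month 4: opening $90.06; interest $1.44 → $91.50; payment $91.50; balance $0.00
Balance reaches $0.00 in month 4.

4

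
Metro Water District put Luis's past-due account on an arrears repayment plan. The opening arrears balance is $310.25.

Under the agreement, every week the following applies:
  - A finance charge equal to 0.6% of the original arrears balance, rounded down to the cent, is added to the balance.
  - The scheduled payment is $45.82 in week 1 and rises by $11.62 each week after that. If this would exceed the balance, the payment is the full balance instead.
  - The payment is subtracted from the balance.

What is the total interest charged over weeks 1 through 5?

$9.30

# | Opening | Interest | Payment | End bal
1 | $310.25 | $1.86 | $45.82 | $266.29
2 | $266.29 | $1.86 | $57.44 | $210.71
3 | $210.71 | $1.86 | $69.06 | $143.51
4 | $143.51 | $1.86 | $80.68 | $64.69
5 | $64.69 | $1.86 | $66.55 | $0.00
Total interest: $1.86 + $1.86 + $1.86 + $1.86 + $1.86 = $9.30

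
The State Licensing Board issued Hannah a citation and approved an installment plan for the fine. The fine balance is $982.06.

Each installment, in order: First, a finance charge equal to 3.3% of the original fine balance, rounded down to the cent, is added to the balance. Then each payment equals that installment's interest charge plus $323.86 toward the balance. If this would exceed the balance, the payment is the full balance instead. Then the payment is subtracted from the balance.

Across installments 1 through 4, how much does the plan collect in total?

Installment 1: $982.06 +$32.40 interest = $1,014.46; pay $356.26 → $658.20
Installment 2: $658.20 +$32.40 interest = $690.60; pay $356.26 → $334.34
Installment 3: $334.34 +$32.40 interest = $366.74; pay $356.26 → $10.48
Installment 4: $10.48 +$32.40 interest = $42.88; pay $42.88 → $0.00
Total paid: $1,111.66

$1,111.66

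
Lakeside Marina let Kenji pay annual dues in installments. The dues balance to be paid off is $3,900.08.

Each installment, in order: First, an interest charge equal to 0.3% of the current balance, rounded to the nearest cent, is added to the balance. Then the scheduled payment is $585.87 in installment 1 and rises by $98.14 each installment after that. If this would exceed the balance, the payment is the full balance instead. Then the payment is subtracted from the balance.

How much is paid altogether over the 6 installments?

$3,938.44

Installment 1: opening $3,900.08; interest $11.70 → $3,911.78; payment $585.87; balance $3,325.91
Installment 2: opening $3,325.91; interest $9.98 → $3,335.89; payment $684.01; balance $2,651.88
Installment 3: opening $2,651.88; interest $7.96 → $2,659.84; payment $782.15; balance $1,877.69
Installment 4: opening $1,877.69; interest $5.63 → $1,883.32; payment $880.29; balance $1,003.03
Installment 5: opening $1,003.03; interest $3.01 → $1,006.04; payment $978.43; balance $27.61
Installment 6: opening $27.61; interest $0.08 → $27.69; payment $27.69; balance $0.00
Total paid: $3,938.44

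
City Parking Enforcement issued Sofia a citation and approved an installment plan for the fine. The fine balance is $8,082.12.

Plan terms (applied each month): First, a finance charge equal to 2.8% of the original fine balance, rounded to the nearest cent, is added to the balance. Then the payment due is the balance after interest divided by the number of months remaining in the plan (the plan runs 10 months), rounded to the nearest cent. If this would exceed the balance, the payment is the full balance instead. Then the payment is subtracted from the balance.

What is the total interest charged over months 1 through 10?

$2,263.00

Month 1: opening $8,082.12; interest $226.30 → $8,308.42; payment $830.84; balance $7,477.58
Month 2: opening $7,477.58; interest $226.30 → $7,703.88; payment $855.99; balance $6,847.89
Month 3: opening $6,847.89; interest $226.30 → $7,074.19; payment $884.27; balance $6,189.92
Month 4: opening $6,189.92; interest $226.30 → $6,416.22; payment $916.60; balance $5,499.62
Month 5: opening $5,499.62; interest $226.30 → $5,725.92; payment $954.32; balance $4,771.60
Month 6: opening $4,771.60; interest $226.30 → $4,997.90; payment $999.58; balance $3,998.32
Month 7: opening $3,998.32; interest $226.30 → $4,224.62; payment $1,056.16; balance $3,168.46
Month 8: opening $3,168.46; interest $226.30 → $3,394.76; payment $1,131.59; balance $2,263.17
Month 9: opening $2,263.17; interest $226.30 → $2,489.47; payment $1,244.74; balance $1,244.73
Month 10: opening $1,244.73; interest $226.30 → $1,471.03; payment $1,471.03; balance $0.00
Total interest: $226.30 + $226.30 + $226.30 + $226.30 + $226.30 + $226.30 + $226.30 + $226.30 + $226.30 + $226.30 = $2,263.00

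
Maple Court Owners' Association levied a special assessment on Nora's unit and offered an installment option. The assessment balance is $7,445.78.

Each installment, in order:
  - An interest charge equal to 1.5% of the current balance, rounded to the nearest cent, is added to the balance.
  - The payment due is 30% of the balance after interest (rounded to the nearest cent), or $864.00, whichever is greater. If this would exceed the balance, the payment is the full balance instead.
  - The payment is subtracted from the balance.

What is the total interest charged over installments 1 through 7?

Installment 1: opening $7,445.78; interest $111.69 → $7,557.47; payment $2,267.24; balance $5,290.23
Installment 2: opening $5,290.23; interest $79.35 → $5,369.58; payment $1,610.87; balance $3,758.71
Installment 3: opening $3,758.71; interest $56.38 → $3,815.09; payment $1,144.53; balance $2,670.56
Installment 4: opening $2,670.56; interest $40.06 → $2,710.62; payment $864.00; balance $1,846.62
Installment 5: opening $1,846.62; interest $27.70 → $1,874.32; payment $864.00; balance $1,010.32
Installment 6: opening $1,010.32; interest $15.15 → $1,025.47; payment $864.00; balance $161.47
Installment 7: opening $161.47; interest $2.42 → $163.89; payment $163.89; balance $0.00
Total interest: $111.69 + $79.35 + $56.38 + $40.06 + $27.70 + $15.15 + $2.42 = $332.75

$332.75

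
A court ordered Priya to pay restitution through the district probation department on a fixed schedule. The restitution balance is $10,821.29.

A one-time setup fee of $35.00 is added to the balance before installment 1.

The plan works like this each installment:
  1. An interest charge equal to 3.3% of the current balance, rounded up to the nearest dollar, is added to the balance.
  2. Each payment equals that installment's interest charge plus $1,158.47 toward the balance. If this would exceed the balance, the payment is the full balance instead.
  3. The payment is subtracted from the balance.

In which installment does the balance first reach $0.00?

# | Opening | Interest | Payment | End bal
1 | $10,856.29 | $359.00 | $1,517.47 | $9,697.82
2 | $9,697.82 | $321.00 | $1,479.47 | $8,539.35
3 | $8,539.35 | $282.00 | $1,440.47 | $7,380.88
4 | $7,380.88 | $244.00 | $1,402.47 | $6,222.41
5 | $6,222.41 | $206.00 | $1,364.47 | $5,063.94
6 | $5,063.94 | $168.00 | $1,326.47 | $3,905.47
7 | $3,905.47 | $129.00 | $1,287.47 | $2,747.00
8 | $2,747.00 | $91.00 | $1,249.47 | $1,588.53
9 | $1,588.53 | $53.00 | $1,211.47 | $430.06
10 | $430.06 | $15.00 | $445.06 | $0.00
Balance reaches $0.00 in installment 10.

10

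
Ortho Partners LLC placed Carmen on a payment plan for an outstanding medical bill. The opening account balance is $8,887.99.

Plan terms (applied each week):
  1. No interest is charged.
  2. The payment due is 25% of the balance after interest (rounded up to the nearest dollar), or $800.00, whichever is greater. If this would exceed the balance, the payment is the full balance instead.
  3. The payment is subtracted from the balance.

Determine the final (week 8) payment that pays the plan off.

$410.99

Week 1: opening $8,887.99; payment $2,222.00; balance $6,665.99
Week 2: opening $6,665.99; payment $1,667.00; balance $4,998.99
Week 3: opening $4,998.99; payment $1,250.00; balance $3,748.99
Week 4: opening $3,748.99; payment $938.00; balance $2,810.99
Week 5: opening $2,810.99; payment $800.00; balance $2,010.99
Week 6: opening $2,010.99; payment $800.00; balance $1,210.99
Week 7: opening $1,210.99; payment $800.00; balance $410.99
Week 8: opening $410.99; payment $410.99; balance $0.00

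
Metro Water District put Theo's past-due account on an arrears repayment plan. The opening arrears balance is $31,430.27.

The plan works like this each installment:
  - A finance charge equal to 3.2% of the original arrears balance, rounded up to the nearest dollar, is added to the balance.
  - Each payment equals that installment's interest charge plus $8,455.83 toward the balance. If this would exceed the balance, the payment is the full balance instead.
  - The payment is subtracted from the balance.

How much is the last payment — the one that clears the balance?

$7,068.78

# | Opening | Interest | Payment | End bal
1 | $31,430.27 | $1,006.00 | $9,461.83 | $22,974.44
2 | $22,974.44 | $1,006.00 | $9,461.83 | $14,518.61
3 | $14,518.61 | $1,006.00 | $9,461.83 | $6,062.78
4 | $6,062.78 | $1,006.00 | $7,068.78 | $0.00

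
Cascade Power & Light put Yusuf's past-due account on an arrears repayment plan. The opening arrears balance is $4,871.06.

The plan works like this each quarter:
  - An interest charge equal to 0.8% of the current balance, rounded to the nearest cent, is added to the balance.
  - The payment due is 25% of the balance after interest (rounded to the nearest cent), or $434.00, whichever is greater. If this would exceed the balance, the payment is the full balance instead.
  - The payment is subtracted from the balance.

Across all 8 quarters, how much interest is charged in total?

$138.13

Quarter 1: opening $4,871.06; interest $38.97 → $4,910.03; payment $1,227.51; balance $3,682.52
Quarter 2: opening $3,682.52; interest $29.46 → $3,711.98; payment $928.00; balance $2,783.98
Quarter 3: opening $2,783.98; interest $22.27 → $2,806.25; payment $701.56; balance $2,104.69
Quarter 4: opening $2,104.69; interest $16.84 → $2,121.53; payment $530.38; balance $1,591.15
Quarter 5: opening $1,591.15; interest $12.73 → $1,603.88; payment $434.00; balance $1,169.88
Quarter 6: opening $1,169.88; interest $9.36 → $1,179.24; payment $434.00; balance $745.24
Quarter 7: opening $745.24; interest $5.96 → $751.20; payment $434.00; balance $317.20
Quarter 8: opening $317.20; interest $2.54 → $319.74; payment $319.74; balance $0.00
Total interest: $38.97 + $29.46 + $22.27 + $16.84 + $12.73 + $9.36 + $5.96 + $2.54 = $138.13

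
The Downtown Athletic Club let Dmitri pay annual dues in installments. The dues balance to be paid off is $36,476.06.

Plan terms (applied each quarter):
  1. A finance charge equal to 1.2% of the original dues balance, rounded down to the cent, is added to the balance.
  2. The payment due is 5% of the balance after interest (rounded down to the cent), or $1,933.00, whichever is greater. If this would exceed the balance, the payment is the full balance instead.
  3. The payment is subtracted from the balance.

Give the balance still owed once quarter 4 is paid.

# | Opening | Interest | Payment | End bal
1 | $36,476.06 | $437.71 | $1,933.00 | $34,980.77
2 | $34,980.77 | $437.71 | $1,933.00 | $33,485.48
3 | $33,485.48 | $437.71 | $1,933.00 | $31,990.19
4 | $31,990.19 | $437.71 | $1,933.00 | $30,494.90

$30,494.90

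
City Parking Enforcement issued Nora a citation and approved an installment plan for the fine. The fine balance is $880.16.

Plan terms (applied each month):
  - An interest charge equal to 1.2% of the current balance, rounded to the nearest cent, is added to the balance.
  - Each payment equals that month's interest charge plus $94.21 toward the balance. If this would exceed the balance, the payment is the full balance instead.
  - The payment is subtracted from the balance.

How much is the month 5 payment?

$100.25

Month 1: opening $880.16; interest $10.56 → $890.72; payment $104.77; balance $785.95
Month 2: opening $785.95; interest $9.43 → $795.38; payment $103.64; balance $691.74
Month 3: opening $691.74; interest $8.30 → $700.04; payment $102.51; balance $597.53
Month 4: opening $597.53; interest $7.17 → $604.70; payment $101.38; balance $503.32
Month 5: opening $503.32; interest $6.04 → $509.36; payment $100.25; balance $409.11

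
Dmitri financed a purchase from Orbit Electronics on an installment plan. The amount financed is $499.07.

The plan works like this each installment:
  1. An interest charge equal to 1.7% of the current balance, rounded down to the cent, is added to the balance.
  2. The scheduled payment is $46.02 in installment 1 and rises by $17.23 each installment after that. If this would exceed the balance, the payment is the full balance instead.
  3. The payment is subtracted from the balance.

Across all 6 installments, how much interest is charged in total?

# | Opening | Interest | Payment | End bal
1 | $499.07 | $8.48 | $46.02 | $461.53
2 | $461.53 | $7.84 | $63.25 | $406.12
3 | $406.12 | $6.90 | $80.48 | $332.54
4 | $332.54 | $5.65 | $97.71 | $240.48
5 | $240.48 | $4.08 | $114.94 | $129.62
6 | $129.62 | $2.20 | $131.82 | $0.00
Total interest: $8.48 + $7.84 + $6.90 + $5.65 + $4.08 + $2.20 = $35.15

$35.15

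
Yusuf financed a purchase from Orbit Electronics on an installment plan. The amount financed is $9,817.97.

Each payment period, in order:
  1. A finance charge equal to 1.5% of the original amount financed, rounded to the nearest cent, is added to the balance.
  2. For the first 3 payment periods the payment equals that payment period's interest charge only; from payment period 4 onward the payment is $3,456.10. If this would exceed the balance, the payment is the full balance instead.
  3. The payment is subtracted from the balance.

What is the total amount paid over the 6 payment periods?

$10,701.59

# | Opening | Interest | Payment | End bal
1 | $9,817.97 | $147.27 | $147.27 | $9,817.97
2 | $9,817.97 | $147.27 | $147.27 | $9,817.97
3 | $9,817.97 | $147.27 | $147.27 | $9,817.97
4 | $9,817.97 | $147.27 | $3,456.10 | $6,509.14
5 | $6,509.14 | $147.27 | $3,456.10 | $3,200.31
6 | $3,200.31 | $147.27 | $3,347.58 | $0.00
Total paid: $10,701.59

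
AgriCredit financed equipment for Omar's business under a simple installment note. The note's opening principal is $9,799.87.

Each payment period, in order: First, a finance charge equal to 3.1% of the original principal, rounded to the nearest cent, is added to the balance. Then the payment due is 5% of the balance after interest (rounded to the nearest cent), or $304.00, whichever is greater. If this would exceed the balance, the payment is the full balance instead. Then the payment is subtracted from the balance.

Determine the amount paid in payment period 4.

# | Opening | Interest | Payment | End bal
1 | $9,799.87 | $303.80 | $505.18 | $9,598.49
2 | $9,598.49 | $303.80 | $495.11 | $9,407.18
3 | $9,407.18 | $303.80 | $485.55 | $9,225.43
4 | $9,225.43 | $303.80 | $476.46 | $9,052.77

$476.46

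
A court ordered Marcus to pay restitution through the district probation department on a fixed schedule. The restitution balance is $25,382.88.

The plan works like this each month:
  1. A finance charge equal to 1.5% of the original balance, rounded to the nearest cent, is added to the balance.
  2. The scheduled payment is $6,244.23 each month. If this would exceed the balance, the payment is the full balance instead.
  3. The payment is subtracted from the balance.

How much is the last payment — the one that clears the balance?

Month 1: opening $25,382.88; interest $380.74 → $25,763.62; payment $6,244.23; balance $19,519.39
Month 2: opening $19,519.39; interest $380.74 → $19,900.13; payment $6,244.23; balance $13,655.90
Month 3: opening $13,655.90; interest $380.74 → $14,036.64; payment $6,244.23; balance $7,792.41
Month 4: opening $7,792.41; interest $380.74 → $8,173.15; payment $6,244.23; balance $1,928.92
Month 5: opening $1,928.92; interest $380.74 → $2,309.66; payment $2,309.66; balance $0.00

$2,309.66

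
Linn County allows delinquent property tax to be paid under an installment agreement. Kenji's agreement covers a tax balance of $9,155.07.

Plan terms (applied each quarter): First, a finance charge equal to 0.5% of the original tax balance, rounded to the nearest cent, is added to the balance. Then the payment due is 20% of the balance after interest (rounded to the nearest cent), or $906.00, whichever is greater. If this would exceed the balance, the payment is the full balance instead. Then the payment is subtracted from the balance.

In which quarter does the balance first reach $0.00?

9

Quarter 1: $9,155.07 +$45.78 interest = $9,200.85; pay $1,840.17 → $7,360.68
Quarter 2: $7,360.68 +$45.78 interest = $7,406.46; pay $1,481.29 → $5,925.17
Quarter 3: $5,925.17 +$45.78 interest = $5,970.95; pay $1,194.19 → $4,776.76
Quarter 4: $4,776.76 +$45.78 interest = $4,822.54; pay $964.51 → $3,858.03
Quarter 5: $3,858.03 +$45.78 interest = $3,903.81; pay $906.00 → $2,997.81
Quarter 6: $2,997.81 +$45.78 interest = $3,043.59; pay $906.00 → $2,137.59
Quarter 7: $2,137.59 +$45.78 interest = $2,183.37; pay $906.00 → $1,277.37
Quarter 8: $1,277.37 +$45.78 interest = $1,323.15; pay $906.00 → $417.15
Quarter 9: $417.15 +$45.78 interest = $462.93; pay $462.93 → $0.00
Balance reaches $0.00 in quarter 9.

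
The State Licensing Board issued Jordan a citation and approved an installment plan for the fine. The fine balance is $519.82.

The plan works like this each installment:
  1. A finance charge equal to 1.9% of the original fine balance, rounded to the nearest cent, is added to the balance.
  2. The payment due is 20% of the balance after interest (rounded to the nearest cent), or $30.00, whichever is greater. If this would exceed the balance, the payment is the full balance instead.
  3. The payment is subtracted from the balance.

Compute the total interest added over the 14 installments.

$138.32

# | Opening | Interest | Payment | End bal
1 | $519.82 | $9.88 | $105.94 | $423.76
2 | $423.76 | $9.88 | $86.73 | $346.91
3 | $346.91 | $9.88 | $71.36 | $285.43
4 | $285.43 | $9.88 | $59.06 | $236.25
5 | $236.25 | $9.88 | $49.23 | $196.90
6 | $196.90 | $9.88 | $41.36 | $165.42
7 | $165.42 | $9.88 | $35.06 | $140.24
8 | $140.24 | $9.88 | $30.02 | $120.10
9 | $120.10 | $9.88 | $30.00 | $99.98
10 | $99.98 | $9.88 | $30.00 | $79.86
11 | $79.86 | $9.88 | $30.00 | $59.74
12 | $59.74 | $9.88 | $30.00 | $39.62
13 | $39.62 | $9.88 | $30.00 | $19.50
14 | $19.50 | $9.88 | $29.38 | $0.00
Total interest: $9.88 + $9.88 + $9.88 + $9.88 + $9.88 + $9.88 + $9.88 + $9.88 + $9.88 + $9.88 + $9.88 + $9.88 + $9.88 + $9.88 = $138.32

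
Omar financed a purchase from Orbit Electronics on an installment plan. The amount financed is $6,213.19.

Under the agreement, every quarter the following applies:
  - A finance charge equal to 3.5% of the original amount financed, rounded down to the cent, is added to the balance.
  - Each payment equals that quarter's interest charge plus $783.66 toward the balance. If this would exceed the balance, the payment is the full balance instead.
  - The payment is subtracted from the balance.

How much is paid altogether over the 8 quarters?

Quarter 1: opening $6,213.19; interest $217.46 → $6,430.65; payment $1,001.12; balance $5,429.53
Quarter 2: opening $5,429.53; interest $217.46 → $5,646.99; payment $1,001.12; balance $4,645.87
Quarter 3: opening $4,645.87; interest $217.46 → $4,863.33; payment $1,001.12; balance $3,862.21
Quarter 4: opening $3,862.21; interest $217.46 → $4,079.67; payment $1,001.12; balance $3,078.55
Quarter 5: opening $3,078.55; interest $217.46 → $3,296.01; payment $1,001.12; balance $2,294.89
Quarter 6: opening $2,294.89; interest $217.46 → $2,512.35; payment $1,001.12; balance $1,511.23
Quarter 7: opening $1,511.23; interest $217.46 → $1,728.69; payment $1,001.12; balance $727.57
Quarter 8: opening $727.57; interest $217.46 → $945.03; payment $945.03; balance $0.00
Total paid: $7,952.87

$7,952.87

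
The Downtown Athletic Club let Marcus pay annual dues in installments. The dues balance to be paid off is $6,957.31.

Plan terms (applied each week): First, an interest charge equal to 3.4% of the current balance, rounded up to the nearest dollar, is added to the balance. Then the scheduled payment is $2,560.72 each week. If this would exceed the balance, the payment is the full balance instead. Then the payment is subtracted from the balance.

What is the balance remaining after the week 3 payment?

$0.00

# | Opening | Interest | Payment | End bal
1 | $6,957.31 | $237.00 | $2,560.72 | $4,633.59
2 | $4,633.59 | $158.00 | $2,560.72 | $2,230.87
3 | $2,230.87 | $76.00 | $2,306.87 | $0.00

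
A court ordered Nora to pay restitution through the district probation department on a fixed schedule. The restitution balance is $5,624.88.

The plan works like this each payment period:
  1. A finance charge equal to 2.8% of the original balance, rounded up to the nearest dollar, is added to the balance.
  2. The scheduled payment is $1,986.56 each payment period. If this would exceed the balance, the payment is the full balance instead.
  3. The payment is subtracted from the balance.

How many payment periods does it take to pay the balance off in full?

4

Payment period 1: $5,624.88 +$158.00 interest = $5,782.88; pay $1,986.56 → $3,796.32
Payment period 2: $3,796.32 +$158.00 interest = $3,954.32; pay $1,986.56 → $1,967.76
Payment period 3: $1,967.76 +$158.00 interest = $2,125.76; pay $1,986.56 → $139.20
Payment period 4: $139.20 +$158.00 interest = $297.20; pay $297.20 → $0.00
Balance reaches $0.00 in payment period 4.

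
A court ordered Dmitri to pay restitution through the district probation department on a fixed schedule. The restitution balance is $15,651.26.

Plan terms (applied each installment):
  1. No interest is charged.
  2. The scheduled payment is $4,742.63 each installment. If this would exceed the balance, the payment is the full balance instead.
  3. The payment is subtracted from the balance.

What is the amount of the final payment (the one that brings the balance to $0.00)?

Installment 1: opening $15,651.26; payment $4,742.63; balance $10,908.63
Installment 2: opening $10,908.63; payment $4,742.63; balance $6,166.00
Installment 3: opening $6,166.00; payment $4,742.63; balance $1,423.37
Installment 4: opening $1,423.37; payment $1,423.37; balance $0.00

$1,423.37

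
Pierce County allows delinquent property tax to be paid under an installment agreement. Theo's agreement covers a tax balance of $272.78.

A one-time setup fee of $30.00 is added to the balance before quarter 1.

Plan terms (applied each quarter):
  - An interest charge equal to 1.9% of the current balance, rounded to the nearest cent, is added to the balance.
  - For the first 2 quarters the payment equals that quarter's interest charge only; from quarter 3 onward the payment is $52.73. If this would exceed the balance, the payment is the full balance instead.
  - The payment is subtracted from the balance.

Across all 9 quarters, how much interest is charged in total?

Quarter 1: opening $302.78; interest $5.75 → $308.53; payment $5.75; balance $302.78
Quarter 2: opening $302.78; interest $5.75 → $308.53; payment $5.75; balance $302.78
Quarter 3: opening $302.78; interest $5.75 → $308.53; payment $52.73; balance $255.80
Quarter 4: opening $255.80; interest $4.86 → $260.66; payment $52.73; balance $207.93
Quarter 5: opening $207.93; interest $3.95 → $211.88; payment $52.73; balance $159.15
Quarter 6: opening $159.15; interest $3.02 → $162.17; payment $52.73; balance $109.44
Quarter 7: opening $109.44; interest $2.08 → $111.52; payment $52.73; balance $58.79
Quarter 8: opening $58.79; interest $1.12 → $59.91; payment $52.73; balance $7.18
Quarter 9: opening $7.18; interest $0.14 → $7.32; payment $7.32; balance $0.00
Total interest: $5.75 + $5.75 + $5.75 + $4.86 + $3.95 + $3.02 + $2.08 + $1.12 + $0.14 = $32.42

$32.42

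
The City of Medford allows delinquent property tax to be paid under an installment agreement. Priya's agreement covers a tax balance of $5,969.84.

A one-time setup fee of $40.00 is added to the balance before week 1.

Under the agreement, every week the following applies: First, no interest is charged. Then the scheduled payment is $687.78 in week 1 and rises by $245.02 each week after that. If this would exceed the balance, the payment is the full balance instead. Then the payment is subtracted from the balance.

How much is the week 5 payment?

$1,667.86

Week 1: opening $6,009.84; payment $687.78; balance $5,322.06
Week 2: opening $5,322.06; payment $932.80; balance $4,389.26
Week 3: opening $4,389.26; payment $1,177.82; balance $3,211.44
Week 4: opening $3,211.44; payment $1,422.84; balance $1,788.60
Week 5: opening $1,788.60; payment $1,667.86; balance $120.74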